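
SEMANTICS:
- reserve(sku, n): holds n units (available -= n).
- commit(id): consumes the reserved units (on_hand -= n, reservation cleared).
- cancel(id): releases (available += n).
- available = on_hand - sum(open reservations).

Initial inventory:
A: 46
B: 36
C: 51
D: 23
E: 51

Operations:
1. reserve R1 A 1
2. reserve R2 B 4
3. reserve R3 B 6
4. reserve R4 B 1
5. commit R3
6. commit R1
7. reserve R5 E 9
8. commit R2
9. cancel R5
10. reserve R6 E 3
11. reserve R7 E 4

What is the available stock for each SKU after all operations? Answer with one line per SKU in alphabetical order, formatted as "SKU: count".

Step 1: reserve R1 A 1 -> on_hand[A=46 B=36 C=51 D=23 E=51] avail[A=45 B=36 C=51 D=23 E=51] open={R1}
Step 2: reserve R2 B 4 -> on_hand[A=46 B=36 C=51 D=23 E=51] avail[A=45 B=32 C=51 D=23 E=51] open={R1,R2}
Step 3: reserve R3 B 6 -> on_hand[A=46 B=36 C=51 D=23 E=51] avail[A=45 B=26 C=51 D=23 E=51] open={R1,R2,R3}
Step 4: reserve R4 B 1 -> on_hand[A=46 B=36 C=51 D=23 E=51] avail[A=45 B=25 C=51 D=23 E=51] open={R1,R2,R3,R4}
Step 5: commit R3 -> on_hand[A=46 B=30 C=51 D=23 E=51] avail[A=45 B=25 C=51 D=23 E=51] open={R1,R2,R4}
Step 6: commit R1 -> on_hand[A=45 B=30 C=51 D=23 E=51] avail[A=45 B=25 C=51 D=23 E=51] open={R2,R4}
Step 7: reserve R5 E 9 -> on_hand[A=45 B=30 C=51 D=23 E=51] avail[A=45 B=25 C=51 D=23 E=42] open={R2,R4,R5}
Step 8: commit R2 -> on_hand[A=45 B=26 C=51 D=23 E=51] avail[A=45 B=25 C=51 D=23 E=42] open={R4,R5}
Step 9: cancel R5 -> on_hand[A=45 B=26 C=51 D=23 E=51] avail[A=45 B=25 C=51 D=23 E=51] open={R4}
Step 10: reserve R6 E 3 -> on_hand[A=45 B=26 C=51 D=23 E=51] avail[A=45 B=25 C=51 D=23 E=48] open={R4,R6}
Step 11: reserve R7 E 4 -> on_hand[A=45 B=26 C=51 D=23 E=51] avail[A=45 B=25 C=51 D=23 E=44] open={R4,R6,R7}

Answer: A: 45
B: 25
C: 51
D: 23
E: 44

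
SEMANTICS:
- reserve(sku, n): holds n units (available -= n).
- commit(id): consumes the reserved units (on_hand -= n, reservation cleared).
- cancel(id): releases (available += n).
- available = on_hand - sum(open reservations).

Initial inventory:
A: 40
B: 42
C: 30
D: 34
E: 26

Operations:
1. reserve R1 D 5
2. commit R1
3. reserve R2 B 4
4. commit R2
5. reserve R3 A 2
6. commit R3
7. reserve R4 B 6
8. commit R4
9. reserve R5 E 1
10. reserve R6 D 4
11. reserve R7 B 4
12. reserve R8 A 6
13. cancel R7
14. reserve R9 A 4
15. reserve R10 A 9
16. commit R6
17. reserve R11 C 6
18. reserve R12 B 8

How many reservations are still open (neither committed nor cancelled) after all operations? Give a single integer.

Step 1: reserve R1 D 5 -> on_hand[A=40 B=42 C=30 D=34 E=26] avail[A=40 B=42 C=30 D=29 E=26] open={R1}
Step 2: commit R1 -> on_hand[A=40 B=42 C=30 D=29 E=26] avail[A=40 B=42 C=30 D=29 E=26] open={}
Step 3: reserve R2 B 4 -> on_hand[A=40 B=42 C=30 D=29 E=26] avail[A=40 B=38 C=30 D=29 E=26] open={R2}
Step 4: commit R2 -> on_hand[A=40 B=38 C=30 D=29 E=26] avail[A=40 B=38 C=30 D=29 E=26] open={}
Step 5: reserve R3 A 2 -> on_hand[A=40 B=38 C=30 D=29 E=26] avail[A=38 B=38 C=30 D=29 E=26] open={R3}
Step 6: commit R3 -> on_hand[A=38 B=38 C=30 D=29 E=26] avail[A=38 B=38 C=30 D=29 E=26] open={}
Step 7: reserve R4 B 6 -> on_hand[A=38 B=38 C=30 D=29 E=26] avail[A=38 B=32 C=30 D=29 E=26] open={R4}
Step 8: commit R4 -> on_hand[A=38 B=32 C=30 D=29 E=26] avail[A=38 B=32 C=30 D=29 E=26] open={}
Step 9: reserve R5 E 1 -> on_hand[A=38 B=32 C=30 D=29 E=26] avail[A=38 B=32 C=30 D=29 E=25] open={R5}
Step 10: reserve R6 D 4 -> on_hand[A=38 B=32 C=30 D=29 E=26] avail[A=38 B=32 C=30 D=25 E=25] open={R5,R6}
Step 11: reserve R7 B 4 -> on_hand[A=38 B=32 C=30 D=29 E=26] avail[A=38 B=28 C=30 D=25 E=25] open={R5,R6,R7}
Step 12: reserve R8 A 6 -> on_hand[A=38 B=32 C=30 D=29 E=26] avail[A=32 B=28 C=30 D=25 E=25] open={R5,R6,R7,R8}
Step 13: cancel R7 -> on_hand[A=38 B=32 C=30 D=29 E=26] avail[A=32 B=32 C=30 D=25 E=25] open={R5,R6,R8}
Step 14: reserve R9 A 4 -> on_hand[A=38 B=32 C=30 D=29 E=26] avail[A=28 B=32 C=30 D=25 E=25] open={R5,R6,R8,R9}
Step 15: reserve R10 A 9 -> on_hand[A=38 B=32 C=30 D=29 E=26] avail[A=19 B=32 C=30 D=25 E=25] open={R10,R5,R6,R8,R9}
Step 16: commit R6 -> on_hand[A=38 B=32 C=30 D=25 E=26] avail[A=19 B=32 C=30 D=25 E=25] open={R10,R5,R8,R9}
Step 17: reserve R11 C 6 -> on_hand[A=38 B=32 C=30 D=25 E=26] avail[A=19 B=32 C=24 D=25 E=25] open={R10,R11,R5,R8,R9}
Step 18: reserve R12 B 8 -> on_hand[A=38 B=32 C=30 D=25 E=26] avail[A=19 B=24 C=24 D=25 E=25] open={R10,R11,R12,R5,R8,R9}
Open reservations: ['R10', 'R11', 'R12', 'R5', 'R8', 'R9'] -> 6

Answer: 6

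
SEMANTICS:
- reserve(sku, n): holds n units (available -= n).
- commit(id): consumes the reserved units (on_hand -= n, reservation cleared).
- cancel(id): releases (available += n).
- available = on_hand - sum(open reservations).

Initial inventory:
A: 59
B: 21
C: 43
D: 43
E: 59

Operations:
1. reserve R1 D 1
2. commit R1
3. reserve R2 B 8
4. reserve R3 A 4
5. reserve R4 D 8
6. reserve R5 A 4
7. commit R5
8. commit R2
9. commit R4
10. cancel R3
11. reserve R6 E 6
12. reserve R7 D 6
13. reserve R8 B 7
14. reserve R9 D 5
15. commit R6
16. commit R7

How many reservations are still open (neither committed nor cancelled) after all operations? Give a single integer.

Answer: 2

Derivation:
Step 1: reserve R1 D 1 -> on_hand[A=59 B=21 C=43 D=43 E=59] avail[A=59 B=21 C=43 D=42 E=59] open={R1}
Step 2: commit R1 -> on_hand[A=59 B=21 C=43 D=42 E=59] avail[A=59 B=21 C=43 D=42 E=59] open={}
Step 3: reserve R2 B 8 -> on_hand[A=59 B=21 C=43 D=42 E=59] avail[A=59 B=13 C=43 D=42 E=59] open={R2}
Step 4: reserve R3 A 4 -> on_hand[A=59 B=21 C=43 D=42 E=59] avail[A=55 B=13 C=43 D=42 E=59] open={R2,R3}
Step 5: reserve R4 D 8 -> on_hand[A=59 B=21 C=43 D=42 E=59] avail[A=55 B=13 C=43 D=34 E=59] open={R2,R3,R4}
Step 6: reserve R5 A 4 -> on_hand[A=59 B=21 C=43 D=42 E=59] avail[A=51 B=13 C=43 D=34 E=59] open={R2,R3,R4,R5}
Step 7: commit R5 -> on_hand[A=55 B=21 C=43 D=42 E=59] avail[A=51 B=13 C=43 D=34 E=59] open={R2,R3,R4}
Step 8: commit R2 -> on_hand[A=55 B=13 C=43 D=42 E=59] avail[A=51 B=13 C=43 D=34 E=59] open={R3,R4}
Step 9: commit R4 -> on_hand[A=55 B=13 C=43 D=34 E=59] avail[A=51 B=13 C=43 D=34 E=59] open={R3}
Step 10: cancel R3 -> on_hand[A=55 B=13 C=43 D=34 E=59] avail[A=55 B=13 C=43 D=34 E=59] open={}
Step 11: reserve R6 E 6 -> on_hand[A=55 B=13 C=43 D=34 E=59] avail[A=55 B=13 C=43 D=34 E=53] open={R6}
Step 12: reserve R7 D 6 -> on_hand[A=55 B=13 C=43 D=34 E=59] avail[A=55 B=13 C=43 D=28 E=53] open={R6,R7}
Step 13: reserve R8 B 7 -> on_hand[A=55 B=13 C=43 D=34 E=59] avail[A=55 B=6 C=43 D=28 E=53] open={R6,R7,R8}
Step 14: reserve R9 D 5 -> on_hand[A=55 B=13 C=43 D=34 E=59] avail[A=55 B=6 C=43 D=23 E=53] open={R6,R7,R8,R9}
Step 15: commit R6 -> on_hand[A=55 B=13 C=43 D=34 E=53] avail[A=55 B=6 C=43 D=23 E=53] open={R7,R8,R9}
Step 16: commit R7 -> on_hand[A=55 B=13 C=43 D=28 E=53] avail[A=55 B=6 C=43 D=23 E=53] open={R8,R9}
Open reservations: ['R8', 'R9'] -> 2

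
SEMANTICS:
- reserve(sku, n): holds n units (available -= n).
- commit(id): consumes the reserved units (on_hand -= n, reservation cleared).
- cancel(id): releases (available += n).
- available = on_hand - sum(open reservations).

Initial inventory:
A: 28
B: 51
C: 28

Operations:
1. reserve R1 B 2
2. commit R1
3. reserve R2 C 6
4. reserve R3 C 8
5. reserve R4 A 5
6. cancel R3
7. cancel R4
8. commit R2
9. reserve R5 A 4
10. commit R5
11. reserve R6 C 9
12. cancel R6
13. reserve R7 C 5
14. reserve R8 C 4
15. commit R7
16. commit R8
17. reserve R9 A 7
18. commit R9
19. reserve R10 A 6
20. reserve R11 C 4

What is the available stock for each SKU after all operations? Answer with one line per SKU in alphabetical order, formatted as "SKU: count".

Answer: A: 11
B: 49
C: 9

Derivation:
Step 1: reserve R1 B 2 -> on_hand[A=28 B=51 C=28] avail[A=28 B=49 C=28] open={R1}
Step 2: commit R1 -> on_hand[A=28 B=49 C=28] avail[A=28 B=49 C=28] open={}
Step 3: reserve R2 C 6 -> on_hand[A=28 B=49 C=28] avail[A=28 B=49 C=22] open={R2}
Step 4: reserve R3 C 8 -> on_hand[A=28 B=49 C=28] avail[A=28 B=49 C=14] open={R2,R3}
Step 5: reserve R4 A 5 -> on_hand[A=28 B=49 C=28] avail[A=23 B=49 C=14] open={R2,R3,R4}
Step 6: cancel R3 -> on_hand[A=28 B=49 C=28] avail[A=23 B=49 C=22] open={R2,R4}
Step 7: cancel R4 -> on_hand[A=28 B=49 C=28] avail[A=28 B=49 C=22] open={R2}
Step 8: commit R2 -> on_hand[A=28 B=49 C=22] avail[A=28 B=49 C=22] open={}
Step 9: reserve R5 A 4 -> on_hand[A=28 B=49 C=22] avail[A=24 B=49 C=22] open={R5}
Step 10: commit R5 -> on_hand[A=24 B=49 C=22] avail[A=24 B=49 C=22] open={}
Step 11: reserve R6 C 9 -> on_hand[A=24 B=49 C=22] avail[A=24 B=49 C=13] open={R6}
Step 12: cancel R6 -> on_hand[A=24 B=49 C=22] avail[A=24 B=49 C=22] open={}
Step 13: reserve R7 C 5 -> on_hand[A=24 B=49 C=22] avail[A=24 B=49 C=17] open={R7}
Step 14: reserve R8 C 4 -> on_hand[A=24 B=49 C=22] avail[A=24 B=49 C=13] open={R7,R8}
Step 15: commit R7 -> on_hand[A=24 B=49 C=17] avail[A=24 B=49 C=13] open={R8}
Step 16: commit R8 -> on_hand[A=24 B=49 C=13] avail[A=24 B=49 C=13] open={}
Step 17: reserve R9 A 7 -> on_hand[A=24 B=49 C=13] avail[A=17 B=49 C=13] open={R9}
Step 18: commit R9 -> on_hand[A=17 B=49 C=13] avail[A=17 B=49 C=13] open={}
Step 19: reserve R10 A 6 -> on_hand[A=17 B=49 C=13] avail[A=11 B=49 C=13] open={R10}
Step 20: reserve R11 C 4 -> on_hand[A=17 B=49 C=13] avail[A=11 B=49 C=9] open={R10,R11}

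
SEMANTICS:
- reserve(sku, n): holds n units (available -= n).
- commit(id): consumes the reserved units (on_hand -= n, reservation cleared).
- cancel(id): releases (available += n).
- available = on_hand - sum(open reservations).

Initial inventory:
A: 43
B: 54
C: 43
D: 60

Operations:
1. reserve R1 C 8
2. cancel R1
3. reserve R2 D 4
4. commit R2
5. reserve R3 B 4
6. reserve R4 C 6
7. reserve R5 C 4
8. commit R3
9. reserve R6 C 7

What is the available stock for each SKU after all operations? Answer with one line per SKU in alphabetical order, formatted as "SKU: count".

Answer: A: 43
B: 50
C: 26
D: 56

Derivation:
Step 1: reserve R1 C 8 -> on_hand[A=43 B=54 C=43 D=60] avail[A=43 B=54 C=35 D=60] open={R1}
Step 2: cancel R1 -> on_hand[A=43 B=54 C=43 D=60] avail[A=43 B=54 C=43 D=60] open={}
Step 3: reserve R2 D 4 -> on_hand[A=43 B=54 C=43 D=60] avail[A=43 B=54 C=43 D=56] open={R2}
Step 4: commit R2 -> on_hand[A=43 B=54 C=43 D=56] avail[A=43 B=54 C=43 D=56] open={}
Step 5: reserve R3 B 4 -> on_hand[A=43 B=54 C=43 D=56] avail[A=43 B=50 C=43 D=56] open={R3}
Step 6: reserve R4 C 6 -> on_hand[A=43 B=54 C=43 D=56] avail[A=43 B=50 C=37 D=56] open={R3,R4}
Step 7: reserve R5 C 4 -> on_hand[A=43 B=54 C=43 D=56] avail[A=43 B=50 C=33 D=56] open={R3,R4,R5}
Step 8: commit R3 -> on_hand[A=43 B=50 C=43 D=56] avail[A=43 B=50 C=33 D=56] open={R4,R5}
Step 9: reserve R6 C 7 -> on_hand[A=43 B=50 C=43 D=56] avail[A=43 B=50 C=26 D=56] open={R4,R5,R6}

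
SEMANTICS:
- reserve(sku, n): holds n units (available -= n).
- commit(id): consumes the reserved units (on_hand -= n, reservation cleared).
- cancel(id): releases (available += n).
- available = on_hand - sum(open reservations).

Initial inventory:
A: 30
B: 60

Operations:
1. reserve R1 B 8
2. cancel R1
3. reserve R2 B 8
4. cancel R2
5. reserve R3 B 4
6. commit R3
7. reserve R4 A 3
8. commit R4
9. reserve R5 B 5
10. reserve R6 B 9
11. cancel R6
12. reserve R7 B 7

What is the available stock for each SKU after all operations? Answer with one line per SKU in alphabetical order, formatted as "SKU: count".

Step 1: reserve R1 B 8 -> on_hand[A=30 B=60] avail[A=30 B=52] open={R1}
Step 2: cancel R1 -> on_hand[A=30 B=60] avail[A=30 B=60] open={}
Step 3: reserve R2 B 8 -> on_hand[A=30 B=60] avail[A=30 B=52] open={R2}
Step 4: cancel R2 -> on_hand[A=30 B=60] avail[A=30 B=60] open={}
Step 5: reserve R3 B 4 -> on_hand[A=30 B=60] avail[A=30 B=56] open={R3}
Step 6: commit R3 -> on_hand[A=30 B=56] avail[A=30 B=56] open={}
Step 7: reserve R4 A 3 -> on_hand[A=30 B=56] avail[A=27 B=56] open={R4}
Step 8: commit R4 -> on_hand[A=27 B=56] avail[A=27 B=56] open={}
Step 9: reserve R5 B 5 -> on_hand[A=27 B=56] avail[A=27 B=51] open={R5}
Step 10: reserve R6 B 9 -> on_hand[A=27 B=56] avail[A=27 B=42] open={R5,R6}
Step 11: cancel R6 -> on_hand[A=27 B=56] avail[A=27 B=51] open={R5}
Step 12: reserve R7 B 7 -> on_hand[A=27 B=56] avail[A=27 B=44] open={R5,R7}

Answer: A: 27
B: 44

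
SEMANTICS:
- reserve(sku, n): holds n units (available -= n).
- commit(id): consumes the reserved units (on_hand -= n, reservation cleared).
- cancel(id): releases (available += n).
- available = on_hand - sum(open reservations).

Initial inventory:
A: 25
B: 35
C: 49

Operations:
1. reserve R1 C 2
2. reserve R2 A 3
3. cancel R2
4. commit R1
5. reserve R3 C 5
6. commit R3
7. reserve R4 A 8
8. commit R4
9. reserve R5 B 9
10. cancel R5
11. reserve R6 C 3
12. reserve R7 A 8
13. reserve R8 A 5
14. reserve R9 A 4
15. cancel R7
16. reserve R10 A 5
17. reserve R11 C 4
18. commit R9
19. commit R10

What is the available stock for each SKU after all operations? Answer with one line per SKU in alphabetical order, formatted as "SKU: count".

Answer: A: 3
B: 35
C: 35

Derivation:
Step 1: reserve R1 C 2 -> on_hand[A=25 B=35 C=49] avail[A=25 B=35 C=47] open={R1}
Step 2: reserve R2 A 3 -> on_hand[A=25 B=35 C=49] avail[A=22 B=35 C=47] open={R1,R2}
Step 3: cancel R2 -> on_hand[A=25 B=35 C=49] avail[A=25 B=35 C=47] open={R1}
Step 4: commit R1 -> on_hand[A=25 B=35 C=47] avail[A=25 B=35 C=47] open={}
Step 5: reserve R3 C 5 -> on_hand[A=25 B=35 C=47] avail[A=25 B=35 C=42] open={R3}
Step 6: commit R3 -> on_hand[A=25 B=35 C=42] avail[A=25 B=35 C=42] open={}
Step 7: reserve R4 A 8 -> on_hand[A=25 B=35 C=42] avail[A=17 B=35 C=42] open={R4}
Step 8: commit R4 -> on_hand[A=17 B=35 C=42] avail[A=17 B=35 C=42] open={}
Step 9: reserve R5 B 9 -> on_hand[A=17 B=35 C=42] avail[A=17 B=26 C=42] open={R5}
Step 10: cancel R5 -> on_hand[A=17 B=35 C=42] avail[A=17 B=35 C=42] open={}
Step 11: reserve R6 C 3 -> on_hand[A=17 B=35 C=42] avail[A=17 B=35 C=39] open={R6}
Step 12: reserve R7 A 8 -> on_hand[A=17 B=35 C=42] avail[A=9 B=35 C=39] open={R6,R7}
Step 13: reserve R8 A 5 -> on_hand[A=17 B=35 C=42] avail[A=4 B=35 C=39] open={R6,R7,R8}
Step 14: reserve R9 A 4 -> on_hand[A=17 B=35 C=42] avail[A=0 B=35 C=39] open={R6,R7,R8,R9}
Step 15: cancel R7 -> on_hand[A=17 B=35 C=42] avail[A=8 B=35 C=39] open={R6,R8,R9}
Step 16: reserve R10 A 5 -> on_hand[A=17 B=35 C=42] avail[A=3 B=35 C=39] open={R10,R6,R8,R9}
Step 17: reserve R11 C 4 -> on_hand[A=17 B=35 C=42] avail[A=3 B=35 C=35] open={R10,R11,R6,R8,R9}
Step 18: commit R9 -> on_hand[A=13 B=35 C=42] avail[A=3 B=35 C=35] open={R10,R11,R6,R8}
Step 19: commit R10 -> on_hand[A=8 B=35 C=42] avail[A=3 B=35 C=35] open={R11,R6,R8}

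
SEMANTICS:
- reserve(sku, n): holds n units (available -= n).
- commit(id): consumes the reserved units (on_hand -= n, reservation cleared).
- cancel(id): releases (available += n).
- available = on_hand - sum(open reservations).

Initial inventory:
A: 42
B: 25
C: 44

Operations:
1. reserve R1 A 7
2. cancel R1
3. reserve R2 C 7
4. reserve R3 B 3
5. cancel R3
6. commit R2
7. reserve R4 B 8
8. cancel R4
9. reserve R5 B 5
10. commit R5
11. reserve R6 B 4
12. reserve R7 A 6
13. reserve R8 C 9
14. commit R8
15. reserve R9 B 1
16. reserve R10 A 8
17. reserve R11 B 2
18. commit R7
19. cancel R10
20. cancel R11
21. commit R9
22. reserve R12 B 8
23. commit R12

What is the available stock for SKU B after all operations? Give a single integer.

Answer: 7

Derivation:
Step 1: reserve R1 A 7 -> on_hand[A=42 B=25 C=44] avail[A=35 B=25 C=44] open={R1}
Step 2: cancel R1 -> on_hand[A=42 B=25 C=44] avail[A=42 B=25 C=44] open={}
Step 3: reserve R2 C 7 -> on_hand[A=42 B=25 C=44] avail[A=42 B=25 C=37] open={R2}
Step 4: reserve R3 B 3 -> on_hand[A=42 B=25 C=44] avail[A=42 B=22 C=37] open={R2,R3}
Step 5: cancel R3 -> on_hand[A=42 B=25 C=44] avail[A=42 B=25 C=37] open={R2}
Step 6: commit R2 -> on_hand[A=42 B=25 C=37] avail[A=42 B=25 C=37] open={}
Step 7: reserve R4 B 8 -> on_hand[A=42 B=25 C=37] avail[A=42 B=17 C=37] open={R4}
Step 8: cancel R4 -> on_hand[A=42 B=25 C=37] avail[A=42 B=25 C=37] open={}
Step 9: reserve R5 B 5 -> on_hand[A=42 B=25 C=37] avail[A=42 B=20 C=37] open={R5}
Step 10: commit R5 -> on_hand[A=42 B=20 C=37] avail[A=42 B=20 C=37] open={}
Step 11: reserve R6 B 4 -> on_hand[A=42 B=20 C=37] avail[A=42 B=16 C=37] open={R6}
Step 12: reserve R7 A 6 -> on_hand[A=42 B=20 C=37] avail[A=36 B=16 C=37] open={R6,R7}
Step 13: reserve R8 C 9 -> on_hand[A=42 B=20 C=37] avail[A=36 B=16 C=28] open={R6,R7,R8}
Step 14: commit R8 -> on_hand[A=42 B=20 C=28] avail[A=36 B=16 C=28] open={R6,R7}
Step 15: reserve R9 B 1 -> on_hand[A=42 B=20 C=28] avail[A=36 B=15 C=28] open={R6,R7,R9}
Step 16: reserve R10 A 8 -> on_hand[A=42 B=20 C=28] avail[A=28 B=15 C=28] open={R10,R6,R7,R9}
Step 17: reserve R11 B 2 -> on_hand[A=42 B=20 C=28] avail[A=28 B=13 C=28] open={R10,R11,R6,R7,R9}
Step 18: commit R7 -> on_hand[A=36 B=20 C=28] avail[A=28 B=13 C=28] open={R10,R11,R6,R9}
Step 19: cancel R10 -> on_hand[A=36 B=20 C=28] avail[A=36 B=13 C=28] open={R11,R6,R9}
Step 20: cancel R11 -> on_hand[A=36 B=20 C=28] avail[A=36 B=15 C=28] open={R6,R9}
Step 21: commit R9 -> on_hand[A=36 B=19 C=28] avail[A=36 B=15 C=28] open={R6}
Step 22: reserve R12 B 8 -> on_hand[A=36 B=19 C=28] avail[A=36 B=7 C=28] open={R12,R6}
Step 23: commit R12 -> on_hand[A=36 B=11 C=28] avail[A=36 B=7 C=28] open={R6}
Final available[B] = 7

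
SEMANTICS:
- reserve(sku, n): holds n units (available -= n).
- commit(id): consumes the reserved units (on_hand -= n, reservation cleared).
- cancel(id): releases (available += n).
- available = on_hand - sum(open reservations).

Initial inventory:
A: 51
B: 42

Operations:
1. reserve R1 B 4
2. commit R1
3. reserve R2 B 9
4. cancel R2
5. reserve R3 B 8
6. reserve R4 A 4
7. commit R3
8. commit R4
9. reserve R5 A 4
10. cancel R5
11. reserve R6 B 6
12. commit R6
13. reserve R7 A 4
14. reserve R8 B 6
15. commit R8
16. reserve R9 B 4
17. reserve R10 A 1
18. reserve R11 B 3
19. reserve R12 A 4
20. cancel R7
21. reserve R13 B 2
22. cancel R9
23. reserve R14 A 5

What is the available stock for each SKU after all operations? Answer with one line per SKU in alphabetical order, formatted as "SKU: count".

Step 1: reserve R1 B 4 -> on_hand[A=51 B=42] avail[A=51 B=38] open={R1}
Step 2: commit R1 -> on_hand[A=51 B=38] avail[A=51 B=38] open={}
Step 3: reserve R2 B 9 -> on_hand[A=51 B=38] avail[A=51 B=29] open={R2}
Step 4: cancel R2 -> on_hand[A=51 B=38] avail[A=51 B=38] open={}
Step 5: reserve R3 B 8 -> on_hand[A=51 B=38] avail[A=51 B=30] open={R3}
Step 6: reserve R4 A 4 -> on_hand[A=51 B=38] avail[A=47 B=30] open={R3,R4}
Step 7: commit R3 -> on_hand[A=51 B=30] avail[A=47 B=30] open={R4}
Step 8: commit R4 -> on_hand[A=47 B=30] avail[A=47 B=30] open={}
Step 9: reserve R5 A 4 -> on_hand[A=47 B=30] avail[A=43 B=30] open={R5}
Step 10: cancel R5 -> on_hand[A=47 B=30] avail[A=47 B=30] open={}
Step 11: reserve R6 B 6 -> on_hand[A=47 B=30] avail[A=47 B=24] open={R6}
Step 12: commit R6 -> on_hand[A=47 B=24] avail[A=47 B=24] open={}
Step 13: reserve R7 A 4 -> on_hand[A=47 B=24] avail[A=43 B=24] open={R7}
Step 14: reserve R8 B 6 -> on_hand[A=47 B=24] avail[A=43 B=18] open={R7,R8}
Step 15: commit R8 -> on_hand[A=47 B=18] avail[A=43 B=18] open={R7}
Step 16: reserve R9 B 4 -> on_hand[A=47 B=18] avail[A=43 B=14] open={R7,R9}
Step 17: reserve R10 A 1 -> on_hand[A=47 B=18] avail[A=42 B=14] open={R10,R7,R9}
Step 18: reserve R11 B 3 -> on_hand[A=47 B=18] avail[A=42 B=11] open={R10,R11,R7,R9}
Step 19: reserve R12 A 4 -> on_hand[A=47 B=18] avail[A=38 B=11] open={R10,R11,R12,R7,R9}
Step 20: cancel R7 -> on_hand[A=47 B=18] avail[A=42 B=11] open={R10,R11,R12,R9}
Step 21: reserve R13 B 2 -> on_hand[A=47 B=18] avail[A=42 B=9] open={R10,R11,R12,R13,R9}
Step 22: cancel R9 -> on_hand[A=47 B=18] avail[A=42 B=13] open={R10,R11,R12,R13}
Step 23: reserve R14 A 5 -> on_hand[A=47 B=18] avail[A=37 B=13] open={R10,R11,R12,R13,R14}

Answer: A: 37
B: 13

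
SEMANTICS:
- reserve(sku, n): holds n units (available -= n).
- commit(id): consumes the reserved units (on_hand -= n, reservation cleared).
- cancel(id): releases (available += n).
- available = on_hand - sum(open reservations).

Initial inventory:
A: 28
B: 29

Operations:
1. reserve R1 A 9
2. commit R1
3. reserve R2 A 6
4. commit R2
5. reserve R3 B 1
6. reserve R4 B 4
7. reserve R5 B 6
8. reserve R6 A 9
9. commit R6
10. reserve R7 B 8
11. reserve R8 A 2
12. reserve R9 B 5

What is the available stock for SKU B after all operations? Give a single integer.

Answer: 5

Derivation:
Step 1: reserve R1 A 9 -> on_hand[A=28 B=29] avail[A=19 B=29] open={R1}
Step 2: commit R1 -> on_hand[A=19 B=29] avail[A=19 B=29] open={}
Step 3: reserve R2 A 6 -> on_hand[A=19 B=29] avail[A=13 B=29] open={R2}
Step 4: commit R2 -> on_hand[A=13 B=29] avail[A=13 B=29] open={}
Step 5: reserve R3 B 1 -> on_hand[A=13 B=29] avail[A=13 B=28] open={R3}
Step 6: reserve R4 B 4 -> on_hand[A=13 B=29] avail[A=13 B=24] open={R3,R4}
Step 7: reserve R5 B 6 -> on_hand[A=13 B=29] avail[A=13 B=18] open={R3,R4,R5}
Step 8: reserve R6 A 9 -> on_hand[A=13 B=29] avail[A=4 B=18] open={R3,R4,R5,R6}
Step 9: commit R6 -> on_hand[A=4 B=29] avail[A=4 B=18] open={R3,R4,R5}
Step 10: reserve R7 B 8 -> on_hand[A=4 B=29] avail[A=4 B=10] open={R3,R4,R5,R7}
Step 11: reserve R8 A 2 -> on_hand[A=4 B=29] avail[A=2 B=10] open={R3,R4,R5,R7,R8}
Step 12: reserve R9 B 5 -> on_hand[A=4 B=29] avail[A=2 B=5] open={R3,R4,R5,R7,R8,R9}
Final available[B] = 5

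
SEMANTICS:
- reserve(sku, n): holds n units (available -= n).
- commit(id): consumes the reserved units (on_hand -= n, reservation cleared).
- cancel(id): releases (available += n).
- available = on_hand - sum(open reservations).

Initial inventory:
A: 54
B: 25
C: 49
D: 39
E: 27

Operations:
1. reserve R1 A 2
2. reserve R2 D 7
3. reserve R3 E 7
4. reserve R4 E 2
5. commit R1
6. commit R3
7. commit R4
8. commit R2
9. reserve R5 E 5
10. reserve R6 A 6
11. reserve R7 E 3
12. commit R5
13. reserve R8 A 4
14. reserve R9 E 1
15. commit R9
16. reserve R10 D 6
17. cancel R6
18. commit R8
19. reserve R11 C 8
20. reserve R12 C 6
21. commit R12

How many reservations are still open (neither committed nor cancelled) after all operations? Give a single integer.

Answer: 3

Derivation:
Step 1: reserve R1 A 2 -> on_hand[A=54 B=25 C=49 D=39 E=27] avail[A=52 B=25 C=49 D=39 E=27] open={R1}
Step 2: reserve R2 D 7 -> on_hand[A=54 B=25 C=49 D=39 E=27] avail[A=52 B=25 C=49 D=32 E=27] open={R1,R2}
Step 3: reserve R3 E 7 -> on_hand[A=54 B=25 C=49 D=39 E=27] avail[A=52 B=25 C=49 D=32 E=20] open={R1,R2,R3}
Step 4: reserve R4 E 2 -> on_hand[A=54 B=25 C=49 D=39 E=27] avail[A=52 B=25 C=49 D=32 E=18] open={R1,R2,R3,R4}
Step 5: commit R1 -> on_hand[A=52 B=25 C=49 D=39 E=27] avail[A=52 B=25 C=49 D=32 E=18] open={R2,R3,R4}
Step 6: commit R3 -> on_hand[A=52 B=25 C=49 D=39 E=20] avail[A=52 B=25 C=49 D=32 E=18] open={R2,R4}
Step 7: commit R4 -> on_hand[A=52 B=25 C=49 D=39 E=18] avail[A=52 B=25 C=49 D=32 E=18] open={R2}
Step 8: commit R2 -> on_hand[A=52 B=25 C=49 D=32 E=18] avail[A=52 B=25 C=49 D=32 E=18] open={}
Step 9: reserve R5 E 5 -> on_hand[A=52 B=25 C=49 D=32 E=18] avail[A=52 B=25 C=49 D=32 E=13] open={R5}
Step 10: reserve R6 A 6 -> on_hand[A=52 B=25 C=49 D=32 E=18] avail[A=46 B=25 C=49 D=32 E=13] open={R5,R6}
Step 11: reserve R7 E 3 -> on_hand[A=52 B=25 C=49 D=32 E=18] avail[A=46 B=25 C=49 D=32 E=10] open={R5,R6,R7}
Step 12: commit R5 -> on_hand[A=52 B=25 C=49 D=32 E=13] avail[A=46 B=25 C=49 D=32 E=10] open={R6,R7}
Step 13: reserve R8 A 4 -> on_hand[A=52 B=25 C=49 D=32 E=13] avail[A=42 B=25 C=49 D=32 E=10] open={R6,R7,R8}
Step 14: reserve R9 E 1 -> on_hand[A=52 B=25 C=49 D=32 E=13] avail[A=42 B=25 C=49 D=32 E=9] open={R6,R7,R8,R9}
Step 15: commit R9 -> on_hand[A=52 B=25 C=49 D=32 E=12] avail[A=42 B=25 C=49 D=32 E=9] open={R6,R7,R8}
Step 16: reserve R10 D 6 -> on_hand[A=52 B=25 C=49 D=32 E=12] avail[A=42 B=25 C=49 D=26 E=9] open={R10,R6,R7,R8}
Step 17: cancel R6 -> on_hand[A=52 B=25 C=49 D=32 E=12] avail[A=48 B=25 C=49 D=26 E=9] open={R10,R7,R8}
Step 18: commit R8 -> on_hand[A=48 B=25 C=49 D=32 E=12] avail[A=48 B=25 C=49 D=26 E=9] open={R10,R7}
Step 19: reserve R11 C 8 -> on_hand[A=48 B=25 C=49 D=32 E=12] avail[A=48 B=25 C=41 D=26 E=9] open={R10,R11,R7}
Step 20: reserve R12 C 6 -> on_hand[A=48 B=25 C=49 D=32 E=12] avail[A=48 B=25 C=35 D=26 E=9] open={R10,R11,R12,R7}
Step 21: commit R12 -> on_hand[A=48 B=25 C=43 D=32 E=12] avail[A=48 B=25 C=35 D=26 E=9] open={R10,R11,R7}
Open reservations: ['R10', 'R11', 'R7'] -> 3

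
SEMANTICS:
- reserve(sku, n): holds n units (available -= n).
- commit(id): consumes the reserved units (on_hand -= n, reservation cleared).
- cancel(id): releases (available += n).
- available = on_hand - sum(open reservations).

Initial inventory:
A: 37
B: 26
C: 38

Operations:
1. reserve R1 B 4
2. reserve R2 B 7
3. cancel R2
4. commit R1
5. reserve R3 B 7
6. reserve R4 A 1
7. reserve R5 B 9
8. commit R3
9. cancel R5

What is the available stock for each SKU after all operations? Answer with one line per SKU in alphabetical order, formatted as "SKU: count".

Answer: A: 36
B: 15
C: 38

Derivation:
Step 1: reserve R1 B 4 -> on_hand[A=37 B=26 C=38] avail[A=37 B=22 C=38] open={R1}
Step 2: reserve R2 B 7 -> on_hand[A=37 B=26 C=38] avail[A=37 B=15 C=38] open={R1,R2}
Step 3: cancel R2 -> on_hand[A=37 B=26 C=38] avail[A=37 B=22 C=38] open={R1}
Step 4: commit R1 -> on_hand[A=37 B=22 C=38] avail[A=37 B=22 C=38] open={}
Step 5: reserve R3 B 7 -> on_hand[A=37 B=22 C=38] avail[A=37 B=15 C=38] open={R3}
Step 6: reserve R4 A 1 -> on_hand[A=37 B=22 C=38] avail[A=36 B=15 C=38] open={R3,R4}
Step 7: reserve R5 B 9 -> on_hand[A=37 B=22 C=38] avail[A=36 B=6 C=38] open={R3,R4,R5}
Step 8: commit R3 -> on_hand[A=37 B=15 C=38] avail[A=36 B=6 C=38] open={R4,R5}
Step 9: cancel R5 -> on_hand[A=37 B=15 C=38] avail[A=36 B=15 C=38] open={R4}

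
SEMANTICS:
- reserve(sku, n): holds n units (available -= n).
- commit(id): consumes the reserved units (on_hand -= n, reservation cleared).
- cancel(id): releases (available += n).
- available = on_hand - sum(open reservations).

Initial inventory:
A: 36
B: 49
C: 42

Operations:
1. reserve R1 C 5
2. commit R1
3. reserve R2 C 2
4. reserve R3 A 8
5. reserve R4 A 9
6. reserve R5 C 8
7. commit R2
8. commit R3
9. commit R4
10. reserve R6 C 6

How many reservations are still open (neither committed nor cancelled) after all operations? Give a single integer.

Answer: 2

Derivation:
Step 1: reserve R1 C 5 -> on_hand[A=36 B=49 C=42] avail[A=36 B=49 C=37] open={R1}
Step 2: commit R1 -> on_hand[A=36 B=49 C=37] avail[A=36 B=49 C=37] open={}
Step 3: reserve R2 C 2 -> on_hand[A=36 B=49 C=37] avail[A=36 B=49 C=35] open={R2}
Step 4: reserve R3 A 8 -> on_hand[A=36 B=49 C=37] avail[A=28 B=49 C=35] open={R2,R3}
Step 5: reserve R4 A 9 -> on_hand[A=36 B=49 C=37] avail[A=19 B=49 C=35] open={R2,R3,R4}
Step 6: reserve R5 C 8 -> on_hand[A=36 B=49 C=37] avail[A=19 B=49 C=27] open={R2,R3,R4,R5}
Step 7: commit R2 -> on_hand[A=36 B=49 C=35] avail[A=19 B=49 C=27] open={R3,R4,R5}
Step 8: commit R3 -> on_hand[A=28 B=49 C=35] avail[A=19 B=49 C=27] open={R4,R5}
Step 9: commit R4 -> on_hand[A=19 B=49 C=35] avail[A=19 B=49 C=27] open={R5}
Step 10: reserve R6 C 6 -> on_hand[A=19 B=49 C=35] avail[A=19 B=49 C=21] open={R5,R6}
Open reservations: ['R5', 'R6'] -> 2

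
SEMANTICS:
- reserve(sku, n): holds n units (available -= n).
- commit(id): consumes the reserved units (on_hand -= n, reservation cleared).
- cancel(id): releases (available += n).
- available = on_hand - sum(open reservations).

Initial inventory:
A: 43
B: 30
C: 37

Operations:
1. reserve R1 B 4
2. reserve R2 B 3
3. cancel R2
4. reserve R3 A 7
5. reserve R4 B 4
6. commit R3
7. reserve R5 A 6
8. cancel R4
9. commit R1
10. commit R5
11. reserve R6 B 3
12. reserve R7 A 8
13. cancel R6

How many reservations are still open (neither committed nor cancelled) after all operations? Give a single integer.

Answer: 1

Derivation:
Step 1: reserve R1 B 4 -> on_hand[A=43 B=30 C=37] avail[A=43 B=26 C=37] open={R1}
Step 2: reserve R2 B 3 -> on_hand[A=43 B=30 C=37] avail[A=43 B=23 C=37] open={R1,R2}
Step 3: cancel R2 -> on_hand[A=43 B=30 C=37] avail[A=43 B=26 C=37] open={R1}
Step 4: reserve R3 A 7 -> on_hand[A=43 B=30 C=37] avail[A=36 B=26 C=37] open={R1,R3}
Step 5: reserve R4 B 4 -> on_hand[A=43 B=30 C=37] avail[A=36 B=22 C=37] open={R1,R3,R4}
Step 6: commit R3 -> on_hand[A=36 B=30 C=37] avail[A=36 B=22 C=37] open={R1,R4}
Step 7: reserve R5 A 6 -> on_hand[A=36 B=30 C=37] avail[A=30 B=22 C=37] open={R1,R4,R5}
Step 8: cancel R4 -> on_hand[A=36 B=30 C=37] avail[A=30 B=26 C=37] open={R1,R5}
Step 9: commit R1 -> on_hand[A=36 B=26 C=37] avail[A=30 B=26 C=37] open={R5}
Step 10: commit R5 -> on_hand[A=30 B=26 C=37] avail[A=30 B=26 C=37] open={}
Step 11: reserve R6 B 3 -> on_hand[A=30 B=26 C=37] avail[A=30 B=23 C=37] open={R6}
Step 12: reserve R7 A 8 -> on_hand[A=30 B=26 C=37] avail[A=22 B=23 C=37] open={R6,R7}
Step 13: cancel R6 -> on_hand[A=30 B=26 C=37] avail[A=22 B=26 C=37] open={R7}
Open reservations: ['R7'] -> 1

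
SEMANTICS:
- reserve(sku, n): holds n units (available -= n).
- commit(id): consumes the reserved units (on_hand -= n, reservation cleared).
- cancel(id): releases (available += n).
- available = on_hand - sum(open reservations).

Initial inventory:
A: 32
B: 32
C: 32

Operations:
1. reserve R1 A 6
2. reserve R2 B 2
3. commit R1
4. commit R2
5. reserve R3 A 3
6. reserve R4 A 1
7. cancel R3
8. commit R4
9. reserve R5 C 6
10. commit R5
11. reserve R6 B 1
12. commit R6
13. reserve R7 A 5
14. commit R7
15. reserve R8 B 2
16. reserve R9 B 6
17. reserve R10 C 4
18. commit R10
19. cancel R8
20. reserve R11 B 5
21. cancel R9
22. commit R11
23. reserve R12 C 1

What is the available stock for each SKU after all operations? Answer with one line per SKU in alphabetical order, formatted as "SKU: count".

Step 1: reserve R1 A 6 -> on_hand[A=32 B=32 C=32] avail[A=26 B=32 C=32] open={R1}
Step 2: reserve R2 B 2 -> on_hand[A=32 B=32 C=32] avail[A=26 B=30 C=32] open={R1,R2}
Step 3: commit R1 -> on_hand[A=26 B=32 C=32] avail[A=26 B=30 C=32] open={R2}
Step 4: commit R2 -> on_hand[A=26 B=30 C=32] avail[A=26 B=30 C=32] open={}
Step 5: reserve R3 A 3 -> on_hand[A=26 B=30 C=32] avail[A=23 B=30 C=32] open={R3}
Step 6: reserve R4 A 1 -> on_hand[A=26 B=30 C=32] avail[A=22 B=30 C=32] open={R3,R4}
Step 7: cancel R3 -> on_hand[A=26 B=30 C=32] avail[A=25 B=30 C=32] open={R4}
Step 8: commit R4 -> on_hand[A=25 B=30 C=32] avail[A=25 B=30 C=32] open={}
Step 9: reserve R5 C 6 -> on_hand[A=25 B=30 C=32] avail[A=25 B=30 C=26] open={R5}
Step 10: commit R5 -> on_hand[A=25 B=30 C=26] avail[A=25 B=30 C=26] open={}
Step 11: reserve R6 B 1 -> on_hand[A=25 B=30 C=26] avail[A=25 B=29 C=26] open={R6}
Step 12: commit R6 -> on_hand[A=25 B=29 C=26] avail[A=25 B=29 C=26] open={}
Step 13: reserve R7 A 5 -> on_hand[A=25 B=29 C=26] avail[A=20 B=29 C=26] open={R7}
Step 14: commit R7 -> on_hand[A=20 B=29 C=26] avail[A=20 B=29 C=26] open={}
Step 15: reserve R8 B 2 -> on_hand[A=20 B=29 C=26] avail[A=20 B=27 C=26] open={R8}
Step 16: reserve R9 B 6 -> on_hand[A=20 B=29 C=26] avail[A=20 B=21 C=26] open={R8,R9}
Step 17: reserve R10 C 4 -> on_hand[A=20 B=29 C=26] avail[A=20 B=21 C=22] open={R10,R8,R9}
Step 18: commit R10 -> on_hand[A=20 B=29 C=22] avail[A=20 B=21 C=22] open={R8,R9}
Step 19: cancel R8 -> on_hand[A=20 B=29 C=22] avail[A=20 B=23 C=22] open={R9}
Step 20: reserve R11 B 5 -> on_hand[A=20 B=29 C=22] avail[A=20 B=18 C=22] open={R11,R9}
Step 21: cancel R9 -> on_hand[A=20 B=29 C=22] avail[A=20 B=24 C=22] open={R11}
Step 22: commit R11 -> on_hand[A=20 B=24 C=22] avail[A=20 B=24 C=22] open={}
Step 23: reserve R12 C 1 -> on_hand[A=20 B=24 C=22] avail[A=20 B=24 C=21] open={R12}

Answer: A: 20
B: 24
C: 21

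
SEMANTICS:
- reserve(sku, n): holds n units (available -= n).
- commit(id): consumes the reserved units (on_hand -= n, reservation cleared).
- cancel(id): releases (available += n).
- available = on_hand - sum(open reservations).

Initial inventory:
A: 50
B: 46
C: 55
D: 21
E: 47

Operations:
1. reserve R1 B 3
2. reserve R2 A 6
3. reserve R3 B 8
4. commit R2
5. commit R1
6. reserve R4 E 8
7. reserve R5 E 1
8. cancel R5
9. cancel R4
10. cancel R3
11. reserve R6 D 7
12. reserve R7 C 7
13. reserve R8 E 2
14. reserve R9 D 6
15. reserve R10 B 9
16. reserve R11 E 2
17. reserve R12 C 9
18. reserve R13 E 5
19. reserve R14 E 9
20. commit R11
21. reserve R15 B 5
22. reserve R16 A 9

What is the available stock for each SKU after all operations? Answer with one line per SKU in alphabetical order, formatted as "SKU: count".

Step 1: reserve R1 B 3 -> on_hand[A=50 B=46 C=55 D=21 E=47] avail[A=50 B=43 C=55 D=21 E=47] open={R1}
Step 2: reserve R2 A 6 -> on_hand[A=50 B=46 C=55 D=21 E=47] avail[A=44 B=43 C=55 D=21 E=47] open={R1,R2}
Step 3: reserve R3 B 8 -> on_hand[A=50 B=46 C=55 D=21 E=47] avail[A=44 B=35 C=55 D=21 E=47] open={R1,R2,R3}
Step 4: commit R2 -> on_hand[A=44 B=46 C=55 D=21 E=47] avail[A=44 B=35 C=55 D=21 E=47] open={R1,R3}
Step 5: commit R1 -> on_hand[A=44 B=43 C=55 D=21 E=47] avail[A=44 B=35 C=55 D=21 E=47] open={R3}
Step 6: reserve R4 E 8 -> on_hand[A=44 B=43 C=55 D=21 E=47] avail[A=44 B=35 C=55 D=21 E=39] open={R3,R4}
Step 7: reserve R5 E 1 -> on_hand[A=44 B=43 C=55 D=21 E=47] avail[A=44 B=35 C=55 D=21 E=38] open={R3,R4,R5}
Step 8: cancel R5 -> on_hand[A=44 B=43 C=55 D=21 E=47] avail[A=44 B=35 C=55 D=21 E=39] open={R3,R4}
Step 9: cancel R4 -> on_hand[A=44 B=43 C=55 D=21 E=47] avail[A=44 B=35 C=55 D=21 E=47] open={R3}
Step 10: cancel R3 -> on_hand[A=44 B=43 C=55 D=21 E=47] avail[A=44 B=43 C=55 D=21 E=47] open={}
Step 11: reserve R6 D 7 -> on_hand[A=44 B=43 C=55 D=21 E=47] avail[A=44 B=43 C=55 D=14 E=47] open={R6}
Step 12: reserve R7 C 7 -> on_hand[A=44 B=43 C=55 D=21 E=47] avail[A=44 B=43 C=48 D=14 E=47] open={R6,R7}
Step 13: reserve R8 E 2 -> on_hand[A=44 B=43 C=55 D=21 E=47] avail[A=44 B=43 C=48 D=14 E=45] open={R6,R7,R8}
Step 14: reserve R9 D 6 -> on_hand[A=44 B=43 C=55 D=21 E=47] avail[A=44 B=43 C=48 D=8 E=45] open={R6,R7,R8,R9}
Step 15: reserve R10 B 9 -> on_hand[A=44 B=43 C=55 D=21 E=47] avail[A=44 B=34 C=48 D=8 E=45] open={R10,R6,R7,R8,R9}
Step 16: reserve R11 E 2 -> on_hand[A=44 B=43 C=55 D=21 E=47] avail[A=44 B=34 C=48 D=8 E=43] open={R10,R11,R6,R7,R8,R9}
Step 17: reserve R12 C 9 -> on_hand[A=44 B=43 C=55 D=21 E=47] avail[A=44 B=34 C=39 D=8 E=43] open={R10,R11,R12,R6,R7,R8,R9}
Step 18: reserve R13 E 5 -> on_hand[A=44 B=43 C=55 D=21 E=47] avail[A=44 B=34 C=39 D=8 E=38] open={R10,R11,R12,R13,R6,R7,R8,R9}
Step 19: reserve R14 E 9 -> on_hand[A=44 B=43 C=55 D=21 E=47] avail[A=44 B=34 C=39 D=8 E=29] open={R10,R11,R12,R13,R14,R6,R7,R8,R9}
Step 20: commit R11 -> on_hand[A=44 B=43 C=55 D=21 E=45] avail[A=44 B=34 C=39 D=8 E=29] open={R10,R12,R13,R14,R6,R7,R8,R9}
Step 21: reserve R15 B 5 -> on_hand[A=44 B=43 C=55 D=21 E=45] avail[A=44 B=29 C=39 D=8 E=29] open={R10,R12,R13,R14,R15,R6,R7,R8,R9}
Step 22: reserve R16 A 9 -> on_hand[A=44 B=43 C=55 D=21 E=45] avail[A=35 B=29 C=39 D=8 E=29] open={R10,R12,R13,R14,R15,R16,R6,R7,R8,R9}

Answer: A: 35
B: 29
C: 39
D: 8
E: 29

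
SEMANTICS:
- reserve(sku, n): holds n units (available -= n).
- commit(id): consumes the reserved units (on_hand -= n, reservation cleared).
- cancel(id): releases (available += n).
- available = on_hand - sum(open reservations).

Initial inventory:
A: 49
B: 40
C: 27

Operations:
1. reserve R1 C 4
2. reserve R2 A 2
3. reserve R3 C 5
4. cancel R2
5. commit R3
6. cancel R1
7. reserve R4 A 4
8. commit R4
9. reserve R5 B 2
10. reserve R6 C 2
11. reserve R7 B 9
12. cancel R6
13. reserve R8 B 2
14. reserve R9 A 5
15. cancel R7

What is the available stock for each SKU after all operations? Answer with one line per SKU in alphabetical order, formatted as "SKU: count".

Step 1: reserve R1 C 4 -> on_hand[A=49 B=40 C=27] avail[A=49 B=40 C=23] open={R1}
Step 2: reserve R2 A 2 -> on_hand[A=49 B=40 C=27] avail[A=47 B=40 C=23] open={R1,R2}
Step 3: reserve R3 C 5 -> on_hand[A=49 B=40 C=27] avail[A=47 B=40 C=18] open={R1,R2,R3}
Step 4: cancel R2 -> on_hand[A=49 B=40 C=27] avail[A=49 B=40 C=18] open={R1,R3}
Step 5: commit R3 -> on_hand[A=49 B=40 C=22] avail[A=49 B=40 C=18] open={R1}
Step 6: cancel R1 -> on_hand[A=49 B=40 C=22] avail[A=49 B=40 C=22] open={}
Step 7: reserve R4 A 4 -> on_hand[A=49 B=40 C=22] avail[A=45 B=40 C=22] open={R4}
Step 8: commit R4 -> on_hand[A=45 B=40 C=22] avail[A=45 B=40 C=22] open={}
Step 9: reserve R5 B 2 -> on_hand[A=45 B=40 C=22] avail[A=45 B=38 C=22] open={R5}
Step 10: reserve R6 C 2 -> on_hand[A=45 B=40 C=22] avail[A=45 B=38 C=20] open={R5,R6}
Step 11: reserve R7 B 9 -> on_hand[A=45 B=40 C=22] avail[A=45 B=29 C=20] open={R5,R6,R7}
Step 12: cancel R6 -> on_hand[A=45 B=40 C=22] avail[A=45 B=29 C=22] open={R5,R7}
Step 13: reserve R8 B 2 -> on_hand[A=45 B=40 C=22] avail[A=45 B=27 C=22] open={R5,R7,R8}
Step 14: reserve R9 A 5 -> on_hand[A=45 B=40 C=22] avail[A=40 B=27 C=22] open={R5,R7,R8,R9}
Step 15: cancel R7 -> on_hand[A=45 B=40 C=22] avail[A=40 B=36 C=22] open={R5,R8,R9}

Answer: A: 40
B: 36
C: 22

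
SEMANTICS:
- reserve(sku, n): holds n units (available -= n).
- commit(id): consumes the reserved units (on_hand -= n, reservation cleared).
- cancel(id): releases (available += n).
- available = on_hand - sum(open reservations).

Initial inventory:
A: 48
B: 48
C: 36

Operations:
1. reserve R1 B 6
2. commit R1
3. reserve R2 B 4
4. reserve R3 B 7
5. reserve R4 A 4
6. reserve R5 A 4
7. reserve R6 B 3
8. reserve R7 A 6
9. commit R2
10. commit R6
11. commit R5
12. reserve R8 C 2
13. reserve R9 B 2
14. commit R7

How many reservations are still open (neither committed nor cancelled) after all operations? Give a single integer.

Answer: 4

Derivation:
Step 1: reserve R1 B 6 -> on_hand[A=48 B=48 C=36] avail[A=48 B=42 C=36] open={R1}
Step 2: commit R1 -> on_hand[A=48 B=42 C=36] avail[A=48 B=42 C=36] open={}
Step 3: reserve R2 B 4 -> on_hand[A=48 B=42 C=36] avail[A=48 B=38 C=36] open={R2}
Step 4: reserve R3 B 7 -> on_hand[A=48 B=42 C=36] avail[A=48 B=31 C=36] open={R2,R3}
Step 5: reserve R4 A 4 -> on_hand[A=48 B=42 C=36] avail[A=44 B=31 C=36] open={R2,R3,R4}
Step 6: reserve R5 A 4 -> on_hand[A=48 B=42 C=36] avail[A=40 B=31 C=36] open={R2,R3,R4,R5}
Step 7: reserve R6 B 3 -> on_hand[A=48 B=42 C=36] avail[A=40 B=28 C=36] open={R2,R3,R4,R5,R6}
Step 8: reserve R7 A 6 -> on_hand[A=48 B=42 C=36] avail[A=34 B=28 C=36] open={R2,R3,R4,R5,R6,R7}
Step 9: commit R2 -> on_hand[A=48 B=38 C=36] avail[A=34 B=28 C=36] open={R3,R4,R5,R6,R7}
Step 10: commit R6 -> on_hand[A=48 B=35 C=36] avail[A=34 B=28 C=36] open={R3,R4,R5,R7}
Step 11: commit R5 -> on_hand[A=44 B=35 C=36] avail[A=34 B=28 C=36] open={R3,R4,R7}
Step 12: reserve R8 C 2 -> on_hand[A=44 B=35 C=36] avail[A=34 B=28 C=34] open={R3,R4,R7,R8}
Step 13: reserve R9 B 2 -> on_hand[A=44 B=35 C=36] avail[A=34 B=26 C=34] open={R3,R4,R7,R8,R9}
Step 14: commit R7 -> on_hand[A=38 B=35 C=36] avail[A=34 B=26 C=34] open={R3,R4,R8,R9}
Open reservations: ['R3', 'R4', 'R8', 'R9'] -> 4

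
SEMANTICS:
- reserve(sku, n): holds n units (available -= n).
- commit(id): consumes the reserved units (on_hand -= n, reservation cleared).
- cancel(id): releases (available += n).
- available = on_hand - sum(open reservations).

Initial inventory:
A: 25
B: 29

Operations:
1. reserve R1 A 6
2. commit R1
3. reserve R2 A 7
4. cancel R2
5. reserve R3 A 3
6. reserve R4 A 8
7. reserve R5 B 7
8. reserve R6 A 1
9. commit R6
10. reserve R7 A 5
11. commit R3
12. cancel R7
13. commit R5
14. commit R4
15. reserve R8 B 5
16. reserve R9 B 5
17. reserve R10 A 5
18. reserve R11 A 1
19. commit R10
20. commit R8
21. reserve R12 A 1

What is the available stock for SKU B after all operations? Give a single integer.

Step 1: reserve R1 A 6 -> on_hand[A=25 B=29] avail[A=19 B=29] open={R1}
Step 2: commit R1 -> on_hand[A=19 B=29] avail[A=19 B=29] open={}
Step 3: reserve R2 A 7 -> on_hand[A=19 B=29] avail[A=12 B=29] open={R2}
Step 4: cancel R2 -> on_hand[A=19 B=29] avail[A=19 B=29] open={}
Step 5: reserve R3 A 3 -> on_hand[A=19 B=29] avail[A=16 B=29] open={R3}
Step 6: reserve R4 A 8 -> on_hand[A=19 B=29] avail[A=8 B=29] open={R3,R4}
Step 7: reserve R5 B 7 -> on_hand[A=19 B=29] avail[A=8 B=22] open={R3,R4,R5}
Step 8: reserve R6 A 1 -> on_hand[A=19 B=29] avail[A=7 B=22] open={R3,R4,R5,R6}
Step 9: commit R6 -> on_hand[A=18 B=29] avail[A=7 B=22] open={R3,R4,R5}
Step 10: reserve R7 A 5 -> on_hand[A=18 B=29] avail[A=2 B=22] open={R3,R4,R5,R7}
Step 11: commit R3 -> on_hand[A=15 B=29] avail[A=2 B=22] open={R4,R5,R7}
Step 12: cancel R7 -> on_hand[A=15 B=29] avail[A=7 B=22] open={R4,R5}
Step 13: commit R5 -> on_hand[A=15 B=22] avail[A=7 B=22] open={R4}
Step 14: commit R4 -> on_hand[A=7 B=22] avail[A=7 B=22] open={}
Step 15: reserve R8 B 5 -> on_hand[A=7 B=22] avail[A=7 B=17] open={R8}
Step 16: reserve R9 B 5 -> on_hand[A=7 B=22] avail[A=7 B=12] open={R8,R9}
Step 17: reserve R10 A 5 -> on_hand[A=7 B=22] avail[A=2 B=12] open={R10,R8,R9}
Step 18: reserve R11 A 1 -> on_hand[A=7 B=22] avail[A=1 B=12] open={R10,R11,R8,R9}
Step 19: commit R10 -> on_hand[A=2 B=22] avail[A=1 B=12] open={R11,R8,R9}
Step 20: commit R8 -> on_hand[A=2 B=17] avail[A=1 B=12] open={R11,R9}
Step 21: reserve R12 A 1 -> on_hand[A=2 B=17] avail[A=0 B=12] open={R11,R12,R9}
Final available[B] = 12

Answer: 12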